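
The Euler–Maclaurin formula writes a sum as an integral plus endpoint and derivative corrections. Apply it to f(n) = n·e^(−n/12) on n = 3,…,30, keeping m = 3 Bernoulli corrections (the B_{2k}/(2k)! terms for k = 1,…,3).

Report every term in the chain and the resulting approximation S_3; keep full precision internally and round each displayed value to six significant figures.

S_3 ≈ 101.154

The integral term ∫_3^30 x·e^(−x/12) dx = 98.8133.
Endpoint term: (f(3) + f(30))/2 = (2.33640 + 2.46255)/2 = 2.39948.
So far: 101.213.
Correction k=1: B_{2}/2! · (f^{(1)}(30) − f^{(1)}(3)) = 1/12 · (-0.123127 − 0.584101) = -0.0589357.
Partial sum through k=1: 101.154.
Correction k=2: B_{4}/4! · (f^{(3)}(30) − f^{(3)}(3)) = −1/720 · (0.000285017 − 0.0148729) = 2.02610e-05.
Partial sum through k=2: 101.154.
Correction k=3: B_{6}/6! · (f^{(5)}(30) − f^{(5)}(3)) = 1/30240 · (9.89644e-06 − 0.000178400) = -5.57221e-09.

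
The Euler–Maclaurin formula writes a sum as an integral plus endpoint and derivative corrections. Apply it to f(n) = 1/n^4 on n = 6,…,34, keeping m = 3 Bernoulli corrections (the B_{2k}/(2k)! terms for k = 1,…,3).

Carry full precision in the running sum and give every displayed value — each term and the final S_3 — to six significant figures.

Integral: ∫_6^34 1/x^4 dx = 0.00153473.
½[f(6) + f(34)] = ½[0.000771605 + 7.48315e-07] = 0.000386177.
So far: 0.00192091.
Correction k=1: B_{2}/2! · (f^{(1)}(34) − f^{(1)}(6)) = 1/12 · (-8.80370e-08 − (-0.000514403)) = 4.28596e-05.
Partial sum through k=1: 0.00196377.
Correction k=2: B_{4}/4! · (f^{(3)}(34) − f^{(3)}(6)) = −1/720 · (-2.28470e-09 − (-0.000428669)) = -5.95371e-07.
Partial sum through k=2: 0.00196317.
Correction k=3: B_{6}/6! · (f^{(5)}(34) − f^{(5)}(6)) = 1/30240 · (-1.10677e-10 − (-0.000666819)) = 2.20509e-08.

S_3 ≈ 0.00196319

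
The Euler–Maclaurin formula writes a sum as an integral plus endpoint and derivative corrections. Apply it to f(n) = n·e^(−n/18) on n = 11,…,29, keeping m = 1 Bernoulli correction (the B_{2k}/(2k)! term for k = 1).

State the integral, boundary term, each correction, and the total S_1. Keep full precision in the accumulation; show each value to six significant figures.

The integral term ∫_11^29 x·e^(−x/18) dx = 114.397.
Boundary: ½(f(11) + f(29)) = ½(5.97022 + 5.79030) = 5.88026.
So far: 120.277.
Correction k=1: B_{2}/2! · (f^{(1)}(29) − f^{(1)}(11)) = 1/12 · (-0.122018 − 0.211068) = -0.0277572.

S_1 ≈ 120.250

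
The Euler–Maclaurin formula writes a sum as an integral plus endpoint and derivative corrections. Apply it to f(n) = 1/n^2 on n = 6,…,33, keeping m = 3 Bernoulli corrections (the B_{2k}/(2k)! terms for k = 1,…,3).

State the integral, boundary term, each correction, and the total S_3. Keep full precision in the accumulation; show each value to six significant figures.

S_3 ≈ 0.151474

The integral term ∫_6^33 1/x^2 dx = 0.136364.
½[f(6) + f(33)] = ½[0.0277778 + 0.000918274] = 0.0143480.
Integral + boundary = 0.150712.
Correction k=1: B_{2}/2! · (f^{(1)}(33) − f^{(1)}(6)) = 1/12 · (-5.56529e-05 − (-0.00925926)) = 0.000766967.
After k=1: 0.151479.
Correction k=2: B_{4}/4! · (f^{(3)}(33) − f^{(3)}(6)) = −1/720 · (-6.13256e-07 − (-0.00308642)) = -4.28584e-06.
After k=2: 0.151474.
Correction k=3: B_{6}/6! · (f^{(5)}(33) − f^{(5)}(6)) = 1/30240 · (-1.68941e-08 − (-0.00257202)) = 8.50529e-08.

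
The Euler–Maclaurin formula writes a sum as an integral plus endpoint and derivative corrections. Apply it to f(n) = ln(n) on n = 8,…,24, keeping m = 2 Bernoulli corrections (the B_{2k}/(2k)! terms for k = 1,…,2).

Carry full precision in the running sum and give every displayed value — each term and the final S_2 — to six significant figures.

S_2 ≈ 46.2596

Integral: ∫_8^24 ln(x) dx = 43.6378.
½[f(8) + f(24)] = ½[2.07944 + 3.17805] = 2.62875.
So far: 46.2665.
Correction k=1: B_{2}/2! · (f^{(1)}(24) − f^{(1)}(8)) = 1/12 · (0.0416667 − 0.125000) = -0.00694444.
After k=1: 46.2596.
Correction k=2: B_{4}/4! · (f^{(3)}(24) − f^{(3)}(8)) = −1/720 · (0.000144676 − 0.00390625) = 5.22441e-06.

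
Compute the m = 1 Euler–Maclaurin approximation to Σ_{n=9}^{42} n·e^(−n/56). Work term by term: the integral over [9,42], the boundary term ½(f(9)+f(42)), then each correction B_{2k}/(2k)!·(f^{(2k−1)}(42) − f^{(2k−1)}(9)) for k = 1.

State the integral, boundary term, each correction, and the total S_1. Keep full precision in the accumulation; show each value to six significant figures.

∫_9^42 x·e^(−x/56) dx evaluates to 507.241.
Endpoint term: (f(9) + f(42))/2 = (7.66382 + 19.8394)/2 = 13.7516.
So far: 520.993.
Correction k=1: B_{2}/2! · (f^{(1)}(42) − f^{(1)}(9)) = 1/12 · (0.118092 − 0.714681) = -0.0497158.

S_1 ≈ 520.943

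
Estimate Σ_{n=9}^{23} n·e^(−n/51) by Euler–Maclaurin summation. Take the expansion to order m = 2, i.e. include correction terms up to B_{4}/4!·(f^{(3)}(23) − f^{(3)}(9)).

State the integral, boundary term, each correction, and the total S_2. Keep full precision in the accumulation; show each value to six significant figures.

∫_9^23 x·e^(−x/51) dx evaluates to 160.913.
½[f(9) + f(23)] = ½[7.54401 + 14.6511] = 11.0975.
Running total after boundary: 172.011.
Order-1 term: 1/12 · (0.349727 − 0.690302) = -0.0283812.
Running total after k=1: 171.982.
Order-2 term: −1/720 · (0.000624273 − 0.000909938) = 3.96757e-07.

S_2 ≈ 171.982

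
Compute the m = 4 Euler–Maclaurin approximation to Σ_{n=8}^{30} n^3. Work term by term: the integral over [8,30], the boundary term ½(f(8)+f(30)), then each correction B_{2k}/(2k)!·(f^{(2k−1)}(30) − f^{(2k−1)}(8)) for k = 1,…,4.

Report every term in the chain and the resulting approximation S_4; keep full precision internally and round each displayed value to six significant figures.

S_4 ≈ 215441

∫_8^30 x^3 dx evaluates to 201476.
Endpoint term: (f(8) + f(30))/2 = (512.000 + 27000.0)/2 = 13756.0.
So far: 215232.
Order-1 term: 1/12 · (2700.00 − 192.000) = 209.000.
After k=1: 215441.
Order-2 term: −1/720 · (6.00000 − 6.00000) = 0.00000.
After k=2: 215441.
Order-3 term: 1/30240 · (0.00000 − 0.00000) = 0.00000.
After k=3: 215441.
Order-4 term: −1/1209600 · (0.00000 − 0.00000) = 0.00000.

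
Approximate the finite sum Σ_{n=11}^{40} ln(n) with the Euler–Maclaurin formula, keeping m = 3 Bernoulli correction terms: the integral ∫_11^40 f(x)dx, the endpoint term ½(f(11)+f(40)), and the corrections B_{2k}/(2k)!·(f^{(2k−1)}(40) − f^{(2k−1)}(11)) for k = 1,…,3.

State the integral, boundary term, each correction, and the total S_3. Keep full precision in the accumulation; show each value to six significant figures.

S_3 ≈ 95.2162

∫_11^40 ln(x) dx evaluates to 92.1783.
Boundary: ½(f(11) + f(40)) = ½(2.39790 + 3.68888) = 3.04339.
Running total after boundary: 95.2217.
Correction k=1: B_{2}/2! · (f^{(1)}(40) − f^{(1)}(11)) = 1/12 · (0.0250000 − 0.0909091) = -0.00549242.
Partial sum through k=1: 95.2162.
Correction k=2: B_{4}/4! · (f^{(3)}(40) − f^{(3)}(11)) = −1/720 · (3.12500e-05 − 0.00150263) = 2.04358e-06.
Partial sum through k=2: 95.2162.
Correction k=3: B_{6}/6! · (f^{(5)}(40) − f^{(5)}(11)) = 1/30240 · (2.34375e-07 − 0.000149021) = -4.92020e-09.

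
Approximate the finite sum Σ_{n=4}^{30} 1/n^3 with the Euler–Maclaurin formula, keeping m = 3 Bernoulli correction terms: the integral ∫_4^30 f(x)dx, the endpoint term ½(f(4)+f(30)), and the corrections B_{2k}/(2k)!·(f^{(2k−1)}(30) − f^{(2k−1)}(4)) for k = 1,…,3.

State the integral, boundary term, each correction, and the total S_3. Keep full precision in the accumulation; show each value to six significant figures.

Integral: ∫_4^30 1/x^3 dx = 0.0306944.
½[f(4) + f(30)] = ½[0.0156250 + 3.70370e-05] = 0.00783102.
Running total after boundary: 0.0385255.
Order-1 term: 1/12 · (-3.70370e-06 − (-0.0117188)) = 0.000976254.
After k=1: 0.0395017.
Order-2 term: −1/720 · (-8.23045e-08 − (-0.0146484)) = -2.03449e-05.
After k=2: 0.0394814.
Order-3 term: 1/30240 · (-3.84088e-09 − (-0.0384521)) = 1.27157e-06.

S_3 ≈ 0.0394826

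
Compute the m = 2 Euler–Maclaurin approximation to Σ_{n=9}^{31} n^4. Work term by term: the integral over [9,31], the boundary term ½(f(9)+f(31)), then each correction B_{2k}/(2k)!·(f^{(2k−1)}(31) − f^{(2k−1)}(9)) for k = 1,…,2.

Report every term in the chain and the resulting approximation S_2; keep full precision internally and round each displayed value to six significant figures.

S_2 ≈ 6.18875e+06

∫_9^31 x^4 dx evaluates to 5.71402e+06.
Endpoint term: (f(9) + f(31))/2 = (6561.00 + 923521)/2 = 465041.
Running total after boundary: 6.17906e+06.
Correction k=1: B_{2}/2! · (f^{(1)}(31) − f^{(1)}(9)) = 1/12 · (119164 − 2916.00) = 9687.33.
After k=1: 6.18875e+06.
Correction k=2: B_{4}/4! · (f^{(3)}(31) − f^{(3)}(9)) = −1/720 · (744.000 − 216.000) = -0.733333.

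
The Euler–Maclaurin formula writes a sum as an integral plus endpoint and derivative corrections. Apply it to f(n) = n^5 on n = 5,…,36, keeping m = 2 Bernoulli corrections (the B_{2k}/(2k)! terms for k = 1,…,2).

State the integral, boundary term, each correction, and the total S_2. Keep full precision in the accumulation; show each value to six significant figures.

S_2 ≈ 3.93729e+08

The integral term ∫_5^36 x^5 dx = 3.62794e+08.
Boundary: ½(f(5) + f(36)) = ½(3125.00 + 6.04662e+07) = 3.02347e+07.
So far: 3.93029e+08.
Order-1 term: 1/12 · (8.39808e+06 − 3125.00) = 699580.
Partial sum through k=1: 3.93729e+08.
Order-2 term: −1/720 · (77760.0 − 1500.00) = -105.917.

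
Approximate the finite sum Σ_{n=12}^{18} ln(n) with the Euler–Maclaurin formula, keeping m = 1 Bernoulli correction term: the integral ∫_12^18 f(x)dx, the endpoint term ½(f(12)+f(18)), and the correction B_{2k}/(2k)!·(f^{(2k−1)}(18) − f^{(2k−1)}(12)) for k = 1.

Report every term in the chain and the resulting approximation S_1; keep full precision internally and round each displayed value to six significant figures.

Integral: ∫_12^18 ln(x) dx = 16.2078.
Boundary: ½(f(12) + f(18)) = ½(2.48491 + 2.89037) = 2.68764.
So far: 18.8955.
k=1: B_{2}/(2)! × [f^{(1)}(18) − f^{(1)}(12)] = 1/12 × (0.0555556 − 0.0833333) = -0.00231481.

S_1 ≈ 18.8931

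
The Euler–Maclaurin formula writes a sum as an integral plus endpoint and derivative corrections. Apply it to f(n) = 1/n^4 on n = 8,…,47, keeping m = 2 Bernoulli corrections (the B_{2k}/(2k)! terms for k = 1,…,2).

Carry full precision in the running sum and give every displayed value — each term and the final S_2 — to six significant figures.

The integral term ∫_8^47 1/x^4 dx = 0.000647831.
Endpoint term: (f(8) + f(47))/2 = (0.000244141 + 2.04931e-07)/2 = 0.000122173.
So far: 0.000770004.
Correction k=1: B_{2}/2! · (f^{(1)}(47) − f^{(1)}(8)) = 1/12 · (-1.74410e-08 − (-0.000122070)) = 1.01711e-05.
Running total after k=1: 0.000780175.
Correction k=2: B_{4}/4! · (f^{(3)}(47) − f^{(3)}(8)) = −1/720 · (-2.36862e-10 − (-5.72205e-05)) = -7.94725e-08.

S_2 ≈ 0.000780095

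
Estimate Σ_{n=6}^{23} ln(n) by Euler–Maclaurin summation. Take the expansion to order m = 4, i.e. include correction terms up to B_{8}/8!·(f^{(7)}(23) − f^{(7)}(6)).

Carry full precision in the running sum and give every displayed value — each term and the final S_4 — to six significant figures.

S_4 ≈ 46.8192

∫_6^23 ln(x) dx evaluates to 44.3658.
Boundary: ½(f(6) + f(23)) = ½(1.79176 + 3.13549) = 2.46363.
So far: 46.8294.
Order-1 term: 1/12 · (0.0434783 − 0.166667) = -0.0102657.
Running total after k=1: 46.8192.
Order-2 term: −1/720 · (0.000164379 − 0.00925926) = 1.26318e-05.
Running total after k=2: 46.8192.
Order-3 term: 1/30240 · (3.72883e-06 − 0.00308642) = -1.01941e-07.
Running total after k=3: 46.8192.
Order-4 term: −1/1209600 · (2.11465e-07 − 0.00257202) = 2.12616e-09.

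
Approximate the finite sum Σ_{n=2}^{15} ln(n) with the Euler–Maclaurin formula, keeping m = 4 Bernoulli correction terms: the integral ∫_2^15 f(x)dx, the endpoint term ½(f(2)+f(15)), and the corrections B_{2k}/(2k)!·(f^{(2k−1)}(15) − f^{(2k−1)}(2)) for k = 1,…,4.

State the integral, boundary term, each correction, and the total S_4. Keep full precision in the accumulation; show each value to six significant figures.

S_4 ≈ 27.8993

Integral: ∫_2^15 ln(x) dx = 26.2345.
½[f(2) + f(15)] = ½[0.693147 + 2.70805] = 1.70060.
Integral + boundary = 27.9351.
k=1: B_{2}/(2)! × [f^{(1)}(15) − f^{(1)}(2)] = 1/12 × (0.0666667 − 0.500000) = -0.0361111.
Partial sum through k=1: 27.8989.
k=2: B_{4}/(4)! × [f^{(3)}(15) − f^{(3)}(2)] = −1/720 × (0.000592593 − 0.250000) = 0.000346399.
Partial sum through k=2: 27.8993.
k=3: B_{6}/(6)! × [f^{(5)}(15) − f^{(5)}(2)] = 1/30240 × (3.16049e-05 − 0.750000) = -2.48005e-05.
Partial sum through k=3: 27.8993.
k=4: B_{8}/(8)! × [f^{(7)}(15) − f^{(7)}(2)] = −1/1209600 × (4.21399e-06 − 5.62500) = 4.65029e-06.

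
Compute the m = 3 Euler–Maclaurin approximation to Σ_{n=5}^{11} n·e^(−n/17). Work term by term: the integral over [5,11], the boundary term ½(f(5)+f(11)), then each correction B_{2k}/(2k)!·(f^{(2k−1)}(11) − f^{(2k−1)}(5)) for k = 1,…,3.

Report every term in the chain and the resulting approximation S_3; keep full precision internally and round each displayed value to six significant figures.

Integral: ∫_5^11 x·e^(−x/17) dx = 29.4749.
Boundary: ½(f(5) + f(11)) = ½(3.72594 + 5.75942) = 4.74268.
So far: 34.2176.
k=1: B_{2}/(2)! × [f^{(1)}(11) − f^{(1)}(5)] = 1/12 × (0.184794 − 0.526016) = -0.0284351.
Partial sum through k=1: 34.1891.
k=2: B_{4}/(4)! × [f^{(3)}(11) − f^{(3)}(5)] = −1/720 × (0.00426284 − 0.00697714) = 3.76986e-06.
Partial sum through k=2: 34.1891.
k=3: B_{6}/(6)! × [f^{(5)}(11) − f^{(5)}(5)] = 1/30240 × (2.72881e-05 − 4.19867e-05) = -4.86065e-10.

S_3 ≈ 34.1891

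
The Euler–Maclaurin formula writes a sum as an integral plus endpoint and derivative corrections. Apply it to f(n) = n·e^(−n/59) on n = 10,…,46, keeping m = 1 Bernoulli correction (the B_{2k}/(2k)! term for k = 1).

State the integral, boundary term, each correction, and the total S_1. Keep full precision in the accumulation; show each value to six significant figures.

S_1 ≈ 610.236

∫_10^46 x·e^(−x/59) dx evaluates to 595.518.
Boundary: ½(f(10) + f(46)) = ½(8.44094 + 21.0938) = 14.7674.
Integral + boundary = 610.286.
Order-1 term: 1/12 · (0.101039 − 0.701027) = -0.0499990.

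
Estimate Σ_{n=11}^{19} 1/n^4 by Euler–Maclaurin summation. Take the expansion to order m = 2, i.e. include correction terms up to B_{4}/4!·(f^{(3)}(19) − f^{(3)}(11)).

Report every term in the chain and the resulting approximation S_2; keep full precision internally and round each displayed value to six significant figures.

S_2 ≈ 0.000241754

Integral: ∫_11^19 1/x^4 dx = 0.000201840.
½[f(11) + f(19)] = ½[6.83013e-05 + 7.67336e-06] = 3.79874e-05.
Running total after boundary: 0.000239828.
k=1: B_{2}/(2)! × [f^{(1)}(19) − f^{(1)}(11)] = 1/12 × (-1.61544e-06 − (-2.48369e-05)) = 1.93512e-06.
Partial sum through k=1: 0.000241763.
k=2: B_{4}/(4)! × [f^{(3)}(19) − f^{(3)}(11)] = −1/720 × (-1.34247e-07 − (-6.15790e-06)) = -8.36618e-09.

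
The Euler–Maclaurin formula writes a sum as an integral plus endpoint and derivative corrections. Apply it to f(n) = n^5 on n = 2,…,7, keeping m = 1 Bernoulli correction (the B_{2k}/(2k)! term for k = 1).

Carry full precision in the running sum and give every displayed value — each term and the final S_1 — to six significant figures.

S_1 ≈ 29010.8

∫_2^7 x^5 dx evaluates to 19597.5.
Endpoint term: (f(2) + f(7))/2 = (32.0000 + 16807.0)/2 = 8419.50.
Integral + boundary = 28017.0.
Order-1 term: 1/12 · (12005.0 − 80.0000) = 993.750.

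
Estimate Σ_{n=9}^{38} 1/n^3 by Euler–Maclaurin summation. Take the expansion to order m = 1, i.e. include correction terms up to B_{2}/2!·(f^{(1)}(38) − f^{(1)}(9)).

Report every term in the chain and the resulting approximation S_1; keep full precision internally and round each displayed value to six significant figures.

The integral term ∫_9^38 1/x^3 dx = 0.00582658.
Boundary: ½(f(9) + f(38)) = ½(0.00137174 + 1.82242e-05) = 0.000694983.
Integral + boundary = 0.00652156.
Order-1 term: 1/12 · (-1.43876e-06 − (-0.000457247)) = 3.79841e-05.

S_1 ≈ 0.00655955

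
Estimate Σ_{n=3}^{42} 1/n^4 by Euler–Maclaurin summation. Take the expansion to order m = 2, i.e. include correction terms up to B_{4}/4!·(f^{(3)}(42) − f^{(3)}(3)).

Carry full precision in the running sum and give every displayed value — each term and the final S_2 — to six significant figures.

Integral: ∫_3^42 1/x^4 dx = 0.0123412.
Boundary: ½(f(3) + f(42)) = ½(0.0123457 + 3.21368e-07) = 0.00617300.
Integral + boundary = 0.0185142.
k=1: B_{2}/(2)! × [f^{(1)}(42) − f^{(1)}(3)] = 1/12 × (-3.06065e-08 − (-0.0164609)) = 0.00137174.
Partial sum through k=1: 0.0198859.
k=2: B_{4}/(4)! × [f^{(3)}(42) − f^{(3)}(3)] = −1/720 × (-5.20519e-10 − (-0.0548697)) = -7.62079e-05.

S_2 ≈ 0.0198097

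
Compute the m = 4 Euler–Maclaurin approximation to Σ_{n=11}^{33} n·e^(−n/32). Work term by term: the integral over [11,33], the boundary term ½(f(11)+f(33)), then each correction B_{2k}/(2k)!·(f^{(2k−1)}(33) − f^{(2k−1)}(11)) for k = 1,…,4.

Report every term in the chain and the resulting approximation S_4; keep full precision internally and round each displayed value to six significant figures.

S_4 ≈ 243.827

Integral: ∫_11^33 x·e^(−x/32) dx = 234.083.
Endpoint term: (f(11) + f(33))/2 = (7.80017 + 11.7665)/2 = 9.78334.
Integral + boundary = 243.867.
k=1: B_{2}/(2)! × [f^{(1)}(33) − f^{(1)}(11)] = 1/12 × (-0.0111425 − 0.465351) = -0.0397078.
After k=1: 243.827.
k=2: B_{4}/(4)! × [f^{(3)}(33) − f^{(3)}(11)] = −1/720 × (0.000685527 − 0.00183942) = 1.60263e-06.
After k=2: 243.827.
k=3: B_{6}/(6)! × [f^{(5)}(33) − f^{(5)}(11)] = 1/30240 × (1.34955e-06 − 3.14882e-06) = -5.94998e-11.
After k=3: 243.827.
k=4: B_{8}/(8)! × [f^{(7)}(33) − f^{(7)}(11)] = −1/1209600 × (1.98206e-09 − 4.39583e-09) = 1.99551e-15.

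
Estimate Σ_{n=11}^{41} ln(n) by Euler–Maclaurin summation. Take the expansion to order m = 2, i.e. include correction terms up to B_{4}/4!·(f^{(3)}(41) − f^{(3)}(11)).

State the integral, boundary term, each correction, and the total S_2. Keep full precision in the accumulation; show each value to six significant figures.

S_2 ≈ 98.9298

∫_11^41 ln(x) dx evaluates to 95.8796.
Endpoint term: (f(11) + f(41))/2 = (2.39790 + 3.71357)/2 = 3.05573.
Running total after boundary: 98.9353.
k=1: B_{2}/(2)! × [f^{(1)}(41) − f^{(1)}(11)] = 1/12 × (0.0243902 − 0.0909091) = -0.00554324.
Partial sum through k=1: 98.9298.
k=2: B_{4}/(4)! × [f^{(3)}(41) − f^{(3)}(11)] = −1/720 × (2.90187e-05 − 0.00150263) = 2.04668e-06.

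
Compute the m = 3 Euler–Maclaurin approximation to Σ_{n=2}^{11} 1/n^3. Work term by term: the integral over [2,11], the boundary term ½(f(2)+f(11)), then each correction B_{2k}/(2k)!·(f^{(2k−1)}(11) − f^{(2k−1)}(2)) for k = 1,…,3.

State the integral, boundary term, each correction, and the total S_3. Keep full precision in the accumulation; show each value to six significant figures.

∫_2^11 1/x^3 dx evaluates to 0.120868.
Endpoint term: (f(2) + f(11))/2 = (0.125000 + 0.000751315)/2 = 0.0628757.
Running total after boundary: 0.183743.
Correction k=1: B_{2}/2! · (f^{(1)}(11) − f^{(1)}(2)) = 1/12 · (-0.000204904 − (-0.187500)) = 0.0156079.
Running total after k=1: 0.199351.
Correction k=2: B_{4}/4! · (f^{(3)}(11) − f^{(3)}(2)) = −1/720 · (-3.38684e-05 − (-0.937500)) = -0.00130204.
Running total after k=2: 0.198049.
Correction k=3: B_{6}/6! · (f^{(5)}(11) − f^{(5)}(2)) = 1/30240 · (-1.17560e-05 − (-9.84375)) = 0.000325520.

S_3 ≈ 0.198375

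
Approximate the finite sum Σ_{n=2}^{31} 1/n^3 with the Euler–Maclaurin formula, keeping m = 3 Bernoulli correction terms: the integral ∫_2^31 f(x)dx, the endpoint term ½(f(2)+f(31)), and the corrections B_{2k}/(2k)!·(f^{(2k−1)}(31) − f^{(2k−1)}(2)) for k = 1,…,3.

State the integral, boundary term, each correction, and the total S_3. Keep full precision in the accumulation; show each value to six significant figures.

S_3 ≈ 0.201645

The integral term ∫_2^31 1/x^3 dx = 0.124480.
½[f(2) + f(31)] = ½[0.125000 + 3.35672e-05] = 0.0625168.
Integral + boundary = 0.186996.
k=1: B_{2}/(2)! × [f^{(1)}(31) − f^{(1)}(2)] = 1/12 × (-3.24844e-06 − (-0.187500)) = 0.0156247.
Running total after k=1: 0.202621.
k=2: B_{4}/(4)! × [f^{(3)}(31) − f^{(3)}(2)] = −1/720 × (-6.76054e-08 − (-0.937500)) = -0.00130208.
Running total after k=2: 0.201319.
k=3: B_{6}/(6)! × [f^{(5)}(31) − f^{(5)}(2)] = 1/30240 × (-2.95466e-09 − (-9.84375)) = 0.000325521.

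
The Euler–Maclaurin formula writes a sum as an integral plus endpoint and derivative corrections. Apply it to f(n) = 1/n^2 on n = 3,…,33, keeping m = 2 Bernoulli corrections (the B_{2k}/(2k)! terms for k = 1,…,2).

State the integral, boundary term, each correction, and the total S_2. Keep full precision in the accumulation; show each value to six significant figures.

S_2 ≈ 0.365076

∫_3^33 1/x^2 dx evaluates to 0.303030.
½[f(3) + f(33)] = ½[0.111111 + 0.000918274] = 0.0560147.
Running total after boundary: 0.359045.
k=1: B_{2}/(2)! × [f^{(1)}(33) − f^{(1)}(3)] = 1/12 × (-5.56529e-05 − (-0.0740741)) = 0.00616820.
Partial sum through k=1: 0.365213.
k=2: B_{4}/(4)! × [f^{(3)}(33) − f^{(3)}(3)] = −1/720 × (-6.13256e-07 − (-0.0987654)) = -0.000137173.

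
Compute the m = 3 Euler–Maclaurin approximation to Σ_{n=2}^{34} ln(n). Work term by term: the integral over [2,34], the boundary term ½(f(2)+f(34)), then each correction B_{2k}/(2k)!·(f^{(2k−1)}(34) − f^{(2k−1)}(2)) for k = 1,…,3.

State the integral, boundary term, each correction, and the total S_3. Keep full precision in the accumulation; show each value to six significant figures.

∫_2^34 ln(x) dx evaluates to 86.5100.
Boundary: ½(f(2) + f(34)) = ½(0.693147 + 3.52636) = 2.10975.
Running total after boundary: 88.6197.
Order-1 term: 1/12 · (0.0294118 − 0.500000) = -0.0392157.
Running total after k=1: 88.5805.
Order-2 term: −1/720 · (5.08854e-05 − 0.250000) = 0.000347152.
Running total after k=2: 88.5808.
Order-3 term: 1/30240 · (5.28222e-07 − 0.750000) = -2.48016e-05.

S_3 ≈ 88.5808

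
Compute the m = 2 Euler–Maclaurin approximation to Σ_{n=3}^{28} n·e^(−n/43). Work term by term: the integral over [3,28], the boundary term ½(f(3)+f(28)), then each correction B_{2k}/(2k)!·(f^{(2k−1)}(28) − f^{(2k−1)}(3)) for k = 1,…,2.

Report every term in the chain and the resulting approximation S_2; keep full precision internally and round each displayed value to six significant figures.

∫_3^28 x·e^(−x/43) dx evaluates to 252.750.
Endpoint term: (f(3) + f(28))/2 = (2.79783 + 14.6003)/2 = 8.69906.
So far: 261.449.
k=1: B_{2}/(2)! × [f^{(1)}(28) − f^{(1)}(3)] = 1/12 × (0.181897 − 0.867545) = -0.0571373.
Running total after k=1: 261.392.
k=2: B_{4}/(4)! × [f^{(3)}(28) − f^{(3)}(3)] = −1/720 × (0.000662399 − 0.00147797) = 1.13274e-06.

S_2 ≈ 261.392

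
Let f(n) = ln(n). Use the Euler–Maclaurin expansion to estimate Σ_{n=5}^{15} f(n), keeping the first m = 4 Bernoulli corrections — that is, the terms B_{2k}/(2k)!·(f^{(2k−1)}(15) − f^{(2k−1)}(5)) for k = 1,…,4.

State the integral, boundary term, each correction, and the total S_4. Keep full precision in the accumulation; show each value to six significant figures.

∫_5^15 ln(x) dx evaluates to 22.5736.
Boundary: ½(f(5) + f(15)) = ½(1.60944 + 2.70805) = 2.15874.
So far: 24.7323.
k=1: B_{2}/(2)! × [f^{(1)}(15) − f^{(1)}(5)] = 1/12 × (0.0666667 − 0.200000) = -0.0111111.
Running total after k=1: 24.7212.
k=2: B_{4}/(4)! × [f^{(3)}(15) − f^{(3)}(5)] = −1/720 × (0.000592593 − 0.0160000) = 2.13992e-05.
Running total after k=2: 24.7212.
k=3: B_{6}/(6)! × [f^{(5)}(15) − f^{(5)}(5)] = 1/30240 × (3.16049e-05 − 0.00768000) = -2.52923e-07.
Running total after k=3: 24.7212.
k=4: B_{8}/(8)! × [f^{(7)}(15) − f^{(7)}(5)] = −1/1209600 × (4.21399e-06 − 0.00921600) = 7.61556e-09.

S_4 ≈ 24.7212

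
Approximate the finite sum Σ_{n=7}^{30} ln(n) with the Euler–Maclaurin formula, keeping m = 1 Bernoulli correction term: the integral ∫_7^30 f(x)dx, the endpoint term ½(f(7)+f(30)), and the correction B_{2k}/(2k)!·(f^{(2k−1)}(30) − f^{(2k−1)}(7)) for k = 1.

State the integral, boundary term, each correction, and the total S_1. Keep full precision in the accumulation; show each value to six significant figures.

S_1 ≈ 68.0790

The integral term ∫_7^30 ln(x) dx = 65.4146.
Boundary: ½(f(7) + f(30)) = ½(1.94591 + 3.40120) = 2.67355.
So far: 68.0881.
k=1: B_{2}/(2)! × [f^{(1)}(30) − f^{(1)}(7)] = 1/12 × (0.0333333 − 0.142857) = -0.00912698.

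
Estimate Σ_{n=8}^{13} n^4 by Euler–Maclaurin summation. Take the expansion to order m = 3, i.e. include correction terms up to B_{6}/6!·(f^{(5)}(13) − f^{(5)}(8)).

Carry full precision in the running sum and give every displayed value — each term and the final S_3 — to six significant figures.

S_3 ≈ 84595.0

∫_8^13 x^4 dx evaluates to 67705.0.
Boundary: ½(f(8) + f(13)) = ½(4096.00 + 28561.0) = 16328.5.
Running total after boundary: 84033.5.
Correction k=1: B_{2}/2! · (f^{(1)}(13) − f^{(1)}(8)) = 1/12 · (8788.00 − 2048.00) = 561.667.
Running total after k=1: 84595.2.
Correction k=2: B_{4}/4! · (f^{(3)}(13) − f^{(3)}(8)) = −1/720 · (312.000 − 192.000) = -0.166667.
Running total after k=2: 84595.0.
Correction k=3: B_{6}/6! · (f^{(5)}(13) − f^{(5)}(8)) = 1/30240 · (0.00000 − 0.00000) = 0.00000.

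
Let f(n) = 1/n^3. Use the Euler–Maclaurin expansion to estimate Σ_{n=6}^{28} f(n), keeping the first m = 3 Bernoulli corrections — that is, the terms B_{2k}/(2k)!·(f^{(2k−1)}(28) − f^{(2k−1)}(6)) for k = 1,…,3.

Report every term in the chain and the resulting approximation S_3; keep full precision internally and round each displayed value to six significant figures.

The integral term ∫_6^28 1/x^3 dx = 0.0132511.
Endpoint term: (f(6) + f(28))/2 = (0.00462963 + 4.55539e-05)/2 = 0.00233759.
So far: 0.0155887.
k=1: B_{2}/(2)! × [f^{(1)}(28) − f^{(1)}(6)] = 1/12 × (-4.88078e-06 − (-0.00231481)) = 0.000192495.
Running total after k=1: 0.0157812.
k=2: B_{4}/(4)! × [f^{(3)}(28) − f^{(3)}(6)] = −1/720 × (-1.24510e-07 − (-0.00128601)) = -1.78595e-06.
Running total after k=2: 0.0157794.
k=3: B_{6}/(6)! × [f^{(5)}(28) − f^{(5)}(6)] = 1/30240 × (-6.67016e-09 − (-0.00150034)) = 4.96143e-08.

S_3 ≈ 0.0157795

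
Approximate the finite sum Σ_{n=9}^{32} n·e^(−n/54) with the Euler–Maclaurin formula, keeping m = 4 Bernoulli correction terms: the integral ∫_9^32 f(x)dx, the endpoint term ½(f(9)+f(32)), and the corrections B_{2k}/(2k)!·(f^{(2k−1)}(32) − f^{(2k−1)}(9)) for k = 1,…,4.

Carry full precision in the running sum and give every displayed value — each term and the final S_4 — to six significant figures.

Integral: ∫_9^32 x·e^(−x/54) dx = 312.100.
Boundary: ½(f(9) + f(32)) = ½(7.61834 + 17.6925) = 12.6554.
Running total after boundary: 324.756.
k=1: B_{2}/(2)! × [f^{(1)}(32) − f^{(1)}(9)] = 1/12 × (0.225252 − 0.705401) = -0.0400124.
Running total after k=1: 324.716.
k=2: B_{4}/(4)! × [f^{(3)}(32) − f^{(3)}(9)] = −1/720 × (0.000456460 − 0.000822485) = 5.08368e-07.
Running total after k=2: 324.716.
k=3: B_{6}/(6)! × [f^{(5)}(32) − f^{(5)}(9)] = 1/30240 × (2.86582e-07 − 4.81160e-07) = -6.43446e-12.
Running total after k=3: 324.716.
k=4: B_{8}/(8)! × [f^{(7)}(32) − f^{(7)}(9)] = −1/1209600 × (1.42876e-10 − 2.33285e-10) = 7.47430e-17.

S_4 ≈ 324.716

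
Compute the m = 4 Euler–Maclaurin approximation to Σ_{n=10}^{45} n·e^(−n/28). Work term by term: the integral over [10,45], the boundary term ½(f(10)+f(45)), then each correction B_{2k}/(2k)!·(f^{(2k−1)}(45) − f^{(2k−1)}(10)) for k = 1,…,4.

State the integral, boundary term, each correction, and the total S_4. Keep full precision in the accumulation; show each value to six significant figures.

S_4 ≈ 342.673

Integral: ∫_10^45 x·e^(−x/28) dx = 334.712.
Endpoint term: (f(10) + f(45))/2 = (6.99673 + 9.02068)/2 = 8.00870.
Running total after boundary: 342.721.
Order-1 term: 1/12 · (-0.121708 − 0.449789) = -0.0476248.
Running total after k=1: 342.673.
Order-2 term: −1/720 · (0.000356137 − 0.00235859) = 2.78118e-06.
Running total after k=2: 342.673.
Order-3 term: 1/30240 · (1.10652e-06 − 5.28504e-06) = -1.38178e-10.
Running total after k=3: 342.673.
Order-4 term: −1/1209600 · (2.24335e-09 − 9.64498e-09) = 6.11907e-15.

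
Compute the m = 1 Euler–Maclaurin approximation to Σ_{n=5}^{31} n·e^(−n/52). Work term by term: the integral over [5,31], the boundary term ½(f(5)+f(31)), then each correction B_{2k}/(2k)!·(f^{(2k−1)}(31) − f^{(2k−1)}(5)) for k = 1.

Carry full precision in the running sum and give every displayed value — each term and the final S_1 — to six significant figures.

Integral: ∫_5^31 x·e^(−x/52) dx = 314.474.
Endpoint term: (f(5) + f(31))/2 = (4.54162 + 17.0787)/2 = 10.8102.
So far: 325.284.
Correction k=1: B_{2}/2! · (f^{(1)}(31) − f^{(1)}(5)) = 1/12 · (0.222490 − 0.820985) = -0.0498747.

S_1 ≈ 325.235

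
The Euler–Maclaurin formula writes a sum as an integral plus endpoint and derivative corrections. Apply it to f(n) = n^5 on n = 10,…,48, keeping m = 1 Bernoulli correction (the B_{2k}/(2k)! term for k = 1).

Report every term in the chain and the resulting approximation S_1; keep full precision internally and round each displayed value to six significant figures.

S_1 ≈ 2.16792e+09

Integral: ∫_10^48 x^5 dx = 2.03827e+09.
Boundary: ½(f(10) + f(48)) = ½(100000 + 2.54804e+08) = 1.27452e+08.
So far: 2.16572e+09.
Order-1 term: 1/12 · (2.65421e+07 − 50000.0) = 2.20767e+06.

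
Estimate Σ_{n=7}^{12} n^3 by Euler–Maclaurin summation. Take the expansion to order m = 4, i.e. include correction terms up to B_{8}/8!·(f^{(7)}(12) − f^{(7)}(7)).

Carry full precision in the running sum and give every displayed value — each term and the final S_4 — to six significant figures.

S_4 ≈ 5643.00

∫_7^12 x^3 dx evaluates to 4583.75.
Boundary: ½(f(7) + f(12)) = ½(343.000 + 1728.00) = 1035.50.
So far: 5619.25.
k=1: B_{2}/(2)! × [f^{(1)}(12) − f^{(1)}(7)] = 1/12 × (432.000 − 147.000) = 23.7500.
Running total after k=1: 5643.00.
k=2: B_{4}/(4)! × [f^{(3)}(12) − f^{(3)}(7)] = −1/720 × (6.00000 − 6.00000) = 0.00000.
Running total after k=2: 5643.00.
k=3: B_{6}/(6)! × [f^{(5)}(12) − f^{(5)}(7)] = 1/30240 × (0.00000 − 0.00000) = 0.00000.
Running total after k=3: 5643.00.
k=4: B_{8}/(8)! × [f^{(7)}(12) − f^{(7)}(7)] = −1/1209600 × (0.00000 − 0.00000) = 0.00000.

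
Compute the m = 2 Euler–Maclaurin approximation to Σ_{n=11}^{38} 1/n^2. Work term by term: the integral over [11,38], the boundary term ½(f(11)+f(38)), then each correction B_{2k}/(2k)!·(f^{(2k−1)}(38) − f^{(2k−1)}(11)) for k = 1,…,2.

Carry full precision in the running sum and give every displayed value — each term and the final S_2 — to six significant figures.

The integral term ∫_11^38 1/x^2 dx = 0.0645933.
Boundary: ½(f(11) + f(38)) = ½(0.00826446 + 0.000692521) = 0.00447849.
Running total after boundary: 0.0690718.
Correction k=1: B_{2}/2! · (f^{(1)}(38) − f^{(1)}(11)) = 1/12 · (-3.64485e-05 − (-0.00150263)) = 0.000122182.
Partial sum through k=1: 0.0691940.
Correction k=2: B_{4}/4! · (f^{(3)}(38) − f^{(3)}(11)) = −1/720 · (-3.02896e-07 − (-0.000149021)) = -2.06553e-07.

S_2 ≈ 0.0691938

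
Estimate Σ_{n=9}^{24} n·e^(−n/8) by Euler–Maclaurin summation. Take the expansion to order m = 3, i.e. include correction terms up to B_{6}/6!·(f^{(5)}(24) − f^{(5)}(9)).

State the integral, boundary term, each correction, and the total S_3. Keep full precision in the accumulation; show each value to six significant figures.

The integral term ∫_9^24 x·e^(−x/8) dx = 31.4072.
Endpoint term: (f(9) + f(24))/2 = (2.92187 + 1.19489)/2 = 2.05838.
Running total after boundary: 33.4656.
Correction k=1: B_{2}/2! · (f^{(1)}(24) − f^{(1)}(9)) = 1/12 · (-0.0995741 − (-0.0405816)) = -0.00491605.
Running total after k=1: 33.4607.
Correction k=2: B_{4}/4! · (f^{(3)}(24) − f^{(3)}(9)) = −1/720 · (0.00000 − 0.00951130) = 1.32101e-05.
Running total after k=2: 33.4607.
Correction k=3: B_{6}/6! · (f^{(5)}(24) − f^{(5)}(9)) = 1/30240 · (2.43101e-05 − 0.000307136) = -9.35270e-09.

S_3 ≈ 33.4607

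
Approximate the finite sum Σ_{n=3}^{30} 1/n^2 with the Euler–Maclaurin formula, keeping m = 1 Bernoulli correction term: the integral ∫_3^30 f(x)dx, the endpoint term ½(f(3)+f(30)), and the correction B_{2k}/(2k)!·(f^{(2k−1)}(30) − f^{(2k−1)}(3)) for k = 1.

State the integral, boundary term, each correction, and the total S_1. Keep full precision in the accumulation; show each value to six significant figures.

Integral: ∫_3^30 1/x^2 dx = 0.300000.
Endpoint term: (f(3) + f(30))/2 = (0.111111 + 0.00111111)/2 = 0.0561111.
So far: 0.356111.
Order-1 term: 1/12 · (-7.40741e-05 − (-0.0740741)) = 0.00616667.

S_1 ≈ 0.362278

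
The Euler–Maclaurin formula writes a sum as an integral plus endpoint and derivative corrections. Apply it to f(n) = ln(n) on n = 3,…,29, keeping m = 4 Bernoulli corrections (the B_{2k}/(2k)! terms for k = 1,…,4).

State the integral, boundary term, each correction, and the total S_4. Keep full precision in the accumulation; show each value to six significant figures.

The integral term ∫_3^29 ln(x) dx = 68.3557.
Endpoint term: (f(3) + f(29))/2 = (1.09861 + 3.36730)/2 = 2.23295.
Integral + boundary = 70.5887.
Correction k=1: B_{2}/2! · (f^{(1)}(29) − f^{(1)}(3)) = 1/12 · (0.0344828 − 0.333333) = -0.0249042.
Partial sum through k=1: 70.5638.
Correction k=2: B_{4}/4! · (f^{(3)}(29) − f^{(3)}(3)) = −1/720 · (8.20042e-05 − 0.0740741) = 0.000102767.
Partial sum through k=2: 70.5639.
Correction k=3: B_{6}/6! · (f^{(5)}(29) − f^{(5)}(3)) = 1/30240 · (1.17010e-06 − 0.0987654) = -3.26601e-06.
Partial sum through k=3: 70.5639.
Correction k=4: B_{8}/8! · (f^{(7)}(29) − f^{(7)}(3)) = −1/1209600 · (4.17394e-08 − 0.329218) = 2.72171e-07.

S_4 ≈ 70.5639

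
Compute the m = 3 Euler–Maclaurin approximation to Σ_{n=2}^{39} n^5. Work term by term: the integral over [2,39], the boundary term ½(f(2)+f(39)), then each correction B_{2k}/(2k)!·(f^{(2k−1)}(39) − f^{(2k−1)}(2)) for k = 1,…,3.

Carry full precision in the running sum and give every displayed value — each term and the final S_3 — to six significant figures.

S_3 ≈ 6.32533e+08

The integral term ∫_2^39 x^5 dx = 5.86457e+08.
Endpoint term: (f(2) + f(39))/2 = (32.0000 + 9.02242e+07)/2 = 4.51121e+07.
Running total after boundary: 6.31569e+08.
Correction k=1: B_{2}/2! · (f^{(1)}(39) − f^{(1)}(2)) = 1/12 · (1.15672e+07 − 80.0000) = 963927.
Partial sum through k=1: 6.32533e+08.
Correction k=2: B_{4}/4! · (f^{(3)}(39) − f^{(3)}(2)) = −1/720 · (91260.0 − 240.000) = -126.417.
Partial sum through k=2: 6.32533e+08.
Correction k=3: B_{6}/6! · (f^{(5)}(39) − f^{(5)}(2)) = 1/30240 · (120.000 − 120.000) = 0.00000.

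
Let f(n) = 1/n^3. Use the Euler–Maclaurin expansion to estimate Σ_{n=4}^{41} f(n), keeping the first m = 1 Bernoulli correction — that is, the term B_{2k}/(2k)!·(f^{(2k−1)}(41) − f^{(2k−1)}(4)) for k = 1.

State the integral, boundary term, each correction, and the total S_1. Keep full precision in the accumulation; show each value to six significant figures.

S_1 ≈ 0.0397488

∫_4^41 1/x^3 dx evaluates to 0.0309526.
Endpoint term: (f(4) + f(41))/2 = (0.0156250 + 1.45094e-05)/2 = 0.00781975.
Running total after boundary: 0.0387723.
Order-1 term: 1/12 · (-1.06166e-06 − (-0.0117188)) = 0.000976474.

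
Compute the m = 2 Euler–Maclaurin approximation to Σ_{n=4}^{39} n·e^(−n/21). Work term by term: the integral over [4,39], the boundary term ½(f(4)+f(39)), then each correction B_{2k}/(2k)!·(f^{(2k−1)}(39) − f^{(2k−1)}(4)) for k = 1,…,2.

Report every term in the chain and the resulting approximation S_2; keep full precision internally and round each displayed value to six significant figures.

S_2 ≈ 241.869

Integral: ∫_4^39 x·e^(−x/21) dx = 237.238.
Endpoint term: (f(4) + f(39))/2 = (3.30626 + 6.08860)/2 = 4.69743.
Running total after boundary: 241.936.
k=1: B_{2}/(2)! × [f^{(1)}(39) − f^{(1)}(4)] = 1/12 × (-0.133815 − 0.669124) = -0.0669117.
Partial sum through k=1: 241.869.
k=2: B_{4}/(4)! × [f^{(3)}(39) − f^{(3)}(4)] = −1/720 × (0.000404582 − 0.00526588) = 6.75181e-06.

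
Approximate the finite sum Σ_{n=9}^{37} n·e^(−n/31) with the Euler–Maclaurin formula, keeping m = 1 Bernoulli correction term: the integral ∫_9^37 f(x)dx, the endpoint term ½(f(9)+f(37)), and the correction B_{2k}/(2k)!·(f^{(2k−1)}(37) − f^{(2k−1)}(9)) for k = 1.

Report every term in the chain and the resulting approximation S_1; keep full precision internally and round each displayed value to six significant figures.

S_1 ≈ 297.446

The integral term ∫_9^37 x·e^(−x/31) dx = 288.521.
½[f(9) + f(37)] = ½[6.73220 + 11.2163] = 8.97426.
So far: 297.495.
Order-1 term: 1/12 · (-0.0586730 − 0.530854) = -0.0491273.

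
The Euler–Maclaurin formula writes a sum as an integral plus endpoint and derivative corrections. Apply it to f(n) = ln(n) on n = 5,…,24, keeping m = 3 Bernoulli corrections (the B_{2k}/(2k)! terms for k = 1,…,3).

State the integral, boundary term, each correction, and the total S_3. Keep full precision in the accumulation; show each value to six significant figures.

S_3 ≈ 51.6067

∫_5^24 ln(x) dx evaluates to 49.2261.
Endpoint term: (f(5) + f(24))/2 = (1.60944 + 3.17805)/2 = 2.39375.
Running total after boundary: 51.6198.
k=1: B_{2}/(2)! × [f^{(1)}(24) − f^{(1)}(5)] = 1/12 × (0.0416667 − 0.200000) = -0.0131944.
After k=1: 51.6067.
k=2: B_{4}/(4)! × [f^{(3)}(24) − f^{(3)}(5)] = −1/720 × (0.000144676 − 0.0160000) = 2.20213e-05.
After k=2: 51.6067.
k=3: B_{6}/(6)! × [f^{(5)}(24) − f^{(5)}(5)] = 1/30240 × (3.01408e-06 − 0.00768000) = -2.53869e-07.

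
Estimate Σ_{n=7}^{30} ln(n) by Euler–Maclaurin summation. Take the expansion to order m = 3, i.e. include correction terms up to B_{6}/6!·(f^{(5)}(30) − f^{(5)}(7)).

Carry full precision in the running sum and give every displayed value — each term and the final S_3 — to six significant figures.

∫_7^30 ln(x) dx evaluates to 65.4146.
Endpoint term: (f(7) + f(30))/2 = (1.94591 + 3.40120)/2 = 2.67355.
So far: 68.0881.
k=1: B_{2}/(2)! × [f^{(1)}(30) − f^{(1)}(7)] = 1/12 × (0.0333333 − 0.142857) = -0.00912698.
After k=1: 68.0790.
k=2: B_{4}/(4)! × [f^{(3)}(30) − f^{(3)}(7)] = −1/720 × (7.40741e-05 − 0.00583090) = 7.99560e-06.
After k=2: 68.0790.
k=3: B_{6}/(6)! × [f^{(5)}(30) − f^{(5)}(7)] = 1/30240 × (9.87654e-07 − 0.00142798) = -4.71888e-08.

S_3 ≈ 68.0790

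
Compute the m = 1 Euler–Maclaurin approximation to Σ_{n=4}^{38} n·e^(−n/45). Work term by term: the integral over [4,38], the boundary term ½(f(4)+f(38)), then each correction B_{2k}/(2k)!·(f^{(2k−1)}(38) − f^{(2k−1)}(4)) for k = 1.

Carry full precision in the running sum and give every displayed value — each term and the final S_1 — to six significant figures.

∫_4^38 x·e^(−x/45) dx evaluates to 412.170.
½[f(4) + f(38)] = ½[3.65979 + 16.3323] = 9.99602.
So far: 422.166.
Correction k=1: B_{2}/2! · (f^{(1)}(38) − f^{(1)}(4)) = 1/12 · (0.0668572 − 0.833619) = -0.0638968.

S_1 ≈ 422.102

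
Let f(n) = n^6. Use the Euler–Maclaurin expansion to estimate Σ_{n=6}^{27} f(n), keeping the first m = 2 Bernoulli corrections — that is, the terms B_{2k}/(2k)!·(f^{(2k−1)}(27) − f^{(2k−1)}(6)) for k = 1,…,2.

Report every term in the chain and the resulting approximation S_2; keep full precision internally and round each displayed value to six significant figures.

S_2 ≈ 1.69520e+09

The integral term ∫_6^27 x^6 dx = 1.49430e+09.
Endpoint term: (f(6) + f(27))/2 = (46656.0 + 3.87420e+08)/2 = 1.93734e+08.
Running total after boundary: 1.68803e+09.
Order-1 term: 1/12 · (8.60934e+07 − 46656.0) = 7.17057e+06.
After k=1: 1.69520e+09.
Order-2 term: −1/720 · (2.36196e+06 − 25920.0) = -3244.50.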